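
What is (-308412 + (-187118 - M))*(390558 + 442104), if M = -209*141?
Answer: -388071284382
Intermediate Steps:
M = -29469
(-308412 + (-187118 - M))*(390558 + 442104) = (-308412 + (-187118 - 1*(-29469)))*(390558 + 442104) = (-308412 + (-187118 + 29469))*832662 = (-308412 - 157649)*832662 = -466061*832662 = -388071284382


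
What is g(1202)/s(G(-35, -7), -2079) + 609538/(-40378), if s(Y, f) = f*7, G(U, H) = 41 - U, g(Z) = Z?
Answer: -4459570435/293810517 ≈ -15.178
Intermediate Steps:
s(Y, f) = 7*f
g(1202)/s(G(-35, -7), -2079) + 609538/(-40378) = 1202/((7*(-2079))) + 609538/(-40378) = 1202/(-14553) + 609538*(-1/40378) = 1202*(-1/14553) - 304769/20189 = -1202/14553 - 304769/20189 = -4459570435/293810517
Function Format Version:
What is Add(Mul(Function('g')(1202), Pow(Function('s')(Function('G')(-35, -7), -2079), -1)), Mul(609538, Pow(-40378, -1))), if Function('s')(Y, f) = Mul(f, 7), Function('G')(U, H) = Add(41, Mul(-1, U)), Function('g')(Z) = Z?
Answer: Rational(-4459570435, 293810517) ≈ -15.178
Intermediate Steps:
Function('s')(Y, f) = Mul(7, f)
Add(Mul(Function('g')(1202), Pow(Function('s')(Function('G')(-35, -7), -2079), -1)), Mul(609538, Pow(-40378, -1))) = Add(Mul(1202, Pow(Mul(7, -2079), -1)), Mul(609538, Pow(-40378, -1))) = Add(Mul(1202, Pow(-14553, -1)), Mul(609538, Rational(-1, 40378))) = Add(Mul(1202, Rational(-1, 14553)), Rational(-304769, 20189)) = Add(Rational(-1202, 14553), Rational(-304769, 20189)) = Rational(-4459570435, 293810517)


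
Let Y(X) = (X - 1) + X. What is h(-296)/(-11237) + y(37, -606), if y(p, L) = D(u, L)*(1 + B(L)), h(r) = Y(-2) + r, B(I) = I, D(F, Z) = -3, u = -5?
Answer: 20395456/11237 ≈ 1815.0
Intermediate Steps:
Y(X) = -1 + 2*X (Y(X) = (-1 + X) + X = -1 + 2*X)
h(r) = -5 + r (h(r) = (-1 + 2*(-2)) + r = (-1 - 4) + r = -5 + r)
y(p, L) = -3 - 3*L (y(p, L) = -3*(1 + L) = -3 - 3*L)
h(-296)/(-11237) + y(37, -606) = (-5 - 296)/(-11237) + (-3 - 3*(-606)) = -301*(-1/11237) + (-3 + 1818) = 301/11237 + 1815 = 20395456/11237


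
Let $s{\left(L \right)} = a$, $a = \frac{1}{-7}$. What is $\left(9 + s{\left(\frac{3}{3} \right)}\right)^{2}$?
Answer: $\frac{3844}{49} \approx 78.449$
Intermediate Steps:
$a = - \frac{1}{7} \approx -0.14286$
$s{\left(L \right)} = - \frac{1}{7}$
$\left(9 + s{\left(\frac{3}{3} \right)}\right)^{2} = \left(9 - \frac{1}{7}\right)^{2} = \left(\frac{62}{7}\right)^{2} = \frac{3844}{49}$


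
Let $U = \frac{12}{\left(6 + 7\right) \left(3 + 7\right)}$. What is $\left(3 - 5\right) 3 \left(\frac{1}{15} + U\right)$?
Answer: $- \frac{62}{65} \approx -0.95385$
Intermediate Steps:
$U = \frac{6}{65}$ ($U = \frac{12}{13 \cdot 10} = \frac{12}{130} = 12 \cdot \frac{1}{130} = \frac{6}{65} \approx 0.092308$)
$\left(3 - 5\right) 3 \left(\frac{1}{15} + U\right) = \left(3 - 5\right) 3 \left(\frac{1}{15} + \frac{6}{65}\right) = \left(-2\right) 3 \left(\frac{1}{15} + \frac{6}{65}\right) = \left(-6\right) \frac{31}{195} = - \frac{62}{65}$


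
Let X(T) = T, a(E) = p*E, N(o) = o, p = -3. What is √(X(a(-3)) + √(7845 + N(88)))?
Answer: √(9 + √7933) ≈ 9.9029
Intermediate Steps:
a(E) = -3*E
√(X(a(-3)) + √(7845 + N(88))) = √(-3*(-3) + √(7845 + 88)) = √(9 + √7933)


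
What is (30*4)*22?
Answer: 2640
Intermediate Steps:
(30*4)*22 = 120*22 = 2640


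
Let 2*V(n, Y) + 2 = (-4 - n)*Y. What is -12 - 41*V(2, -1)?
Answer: -94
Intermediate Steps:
V(n, Y) = -1 + Y*(-4 - n)/2 (V(n, Y) = -1 + ((-4 - n)*Y)/2 = -1 + (Y*(-4 - n))/2 = -1 + Y*(-4 - n)/2)
-12 - 41*V(2, -1) = -12 - 41*(-1 - 2*(-1) - ½*(-1)*2) = -12 - 41*(-1 + 2 + 1) = -12 - 41*2 = -12 - 82 = -94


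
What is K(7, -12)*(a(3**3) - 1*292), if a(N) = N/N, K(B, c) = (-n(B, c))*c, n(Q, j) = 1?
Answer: -3492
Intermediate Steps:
K(B, c) = -c (K(B, c) = (-1*1)*c = -c)
a(N) = 1
K(7, -12)*(a(3**3) - 1*292) = (-1*(-12))*(1 - 1*292) = 12*(1 - 292) = 12*(-291) = -3492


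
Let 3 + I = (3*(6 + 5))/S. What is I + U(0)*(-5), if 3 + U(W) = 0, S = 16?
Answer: 225/16 ≈ 14.063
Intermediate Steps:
U(W) = -3 (U(W) = -3 + 0 = -3)
I = -15/16 (I = -3 + (3*(6 + 5))/16 = -3 + (3*11)*(1/16) = -3 + 33*(1/16) = -3 + 33/16 = -15/16 ≈ -0.93750)
I + U(0)*(-5) = -15/16 - 3*(-5) = -15/16 + 15 = 225/16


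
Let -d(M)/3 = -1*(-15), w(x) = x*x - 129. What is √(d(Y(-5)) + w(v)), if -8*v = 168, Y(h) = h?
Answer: √267 ≈ 16.340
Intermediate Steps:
v = -21 (v = -⅛*168 = -21)
w(x) = -129 + x² (w(x) = x² - 129 = -129 + x²)
d(M) = -45 (d(M) = -(-3)*(-15) = -3*15 = -45)
√(d(Y(-5)) + w(v)) = √(-45 + (-129 + (-21)²)) = √(-45 + (-129 + 441)) = √(-45 + 312) = √267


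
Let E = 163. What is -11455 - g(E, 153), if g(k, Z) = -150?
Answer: -11305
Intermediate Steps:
-11455 - g(E, 153) = -11455 - 1*(-150) = -11455 + 150 = -11305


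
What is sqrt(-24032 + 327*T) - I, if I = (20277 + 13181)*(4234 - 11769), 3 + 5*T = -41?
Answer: 252106030 + 2*I*sqrt(168185)/5 ≈ 2.5211e+8 + 164.04*I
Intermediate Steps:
T = -44/5 (T = -3/5 + (1/5)*(-41) = -3/5 - 41/5 = -44/5 ≈ -8.8000)
I = -252106030 (I = 33458*(-7535) = -252106030)
sqrt(-24032 + 327*T) - I = sqrt(-24032 + 327*(-44/5)) - 1*(-252106030) = sqrt(-24032 - 14388/5) + 252106030 = sqrt(-134548/5) + 252106030 = 2*I*sqrt(168185)/5 + 252106030 = 252106030 + 2*I*sqrt(168185)/5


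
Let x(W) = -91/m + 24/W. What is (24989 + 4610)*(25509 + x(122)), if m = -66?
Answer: 3039982373623/4026 ≈ 7.5509e+8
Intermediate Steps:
x(W) = 91/66 + 24/W (x(W) = -91/(-66) + 24/W = -91*(-1/66) + 24/W = 91/66 + 24/W)
(24989 + 4610)*(25509 + x(122)) = (24989 + 4610)*(25509 + (91/66 + 24/122)) = 29599*(25509 + (91/66 + 24*(1/122))) = 29599*(25509 + (91/66 + 12/61)) = 29599*(25509 + 6343/4026) = 29599*(102705577/4026) = 3039982373623/4026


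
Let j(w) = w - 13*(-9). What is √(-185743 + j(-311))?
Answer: I*√185937 ≈ 431.2*I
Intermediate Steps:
j(w) = 117 + w (j(w) = w + 117 = 117 + w)
√(-185743 + j(-311)) = √(-185743 + (117 - 311)) = √(-185743 - 194) = √(-185937) = I*√185937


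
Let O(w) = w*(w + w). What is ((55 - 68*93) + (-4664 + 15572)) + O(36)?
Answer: 7231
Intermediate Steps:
O(w) = 2*w**2 (O(w) = w*(2*w) = 2*w**2)
((55 - 68*93) + (-4664 + 15572)) + O(36) = ((55 - 68*93) + (-4664 + 15572)) + 2*36**2 = ((55 - 6324) + 10908) + 2*1296 = (-6269 + 10908) + 2592 = 4639 + 2592 = 7231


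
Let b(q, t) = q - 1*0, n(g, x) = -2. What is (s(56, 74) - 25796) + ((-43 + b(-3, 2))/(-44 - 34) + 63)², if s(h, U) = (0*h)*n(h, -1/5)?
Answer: -33085316/1521 ≈ -21752.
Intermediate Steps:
s(h, U) = 0 (s(h, U) = (0*h)*(-2) = 0*(-2) = 0)
b(q, t) = q (b(q, t) = q + 0 = q)
(s(56, 74) - 25796) + ((-43 + b(-3, 2))/(-44 - 34) + 63)² = (0 - 25796) + ((-43 - 3)/(-44 - 34) + 63)² = -25796 + (-46/(-78) + 63)² = -25796 + (-46*(-1/78) + 63)² = -25796 + (23/39 + 63)² = -25796 + (2480/39)² = -25796 + 6150400/1521 = -33085316/1521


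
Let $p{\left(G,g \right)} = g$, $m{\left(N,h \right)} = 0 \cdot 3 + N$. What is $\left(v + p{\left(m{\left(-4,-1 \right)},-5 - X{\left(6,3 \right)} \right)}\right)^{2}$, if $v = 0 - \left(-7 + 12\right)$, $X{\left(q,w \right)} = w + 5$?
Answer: $324$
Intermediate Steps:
$X{\left(q,w \right)} = 5 + w$
$m{\left(N,h \right)} = N$ ($m{\left(N,h \right)} = 0 + N = N$)
$v = -5$ ($v = 0 - 5 = -5$)
$\left(v + p{\left(m{\left(-4,-1 \right)},-5 - X{\left(6,3 \right)} \right)}\right)^{2} = \left(-5 - 13\right)^{2} = \left(-18\right)^{2} = 324$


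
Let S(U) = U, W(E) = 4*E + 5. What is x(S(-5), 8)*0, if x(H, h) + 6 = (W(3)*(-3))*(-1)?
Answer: 0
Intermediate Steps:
W(E) = 5 + 4*E
x(H, h) = 45 (x(H, h) = -6 + ((5 + 4*3)*(-3))*(-1) = -6 + ((5 + 12)*(-3))*(-1) = -6 + (17*(-3))*(-1) = -6 - 51*(-1) = -6 + 51 = 45)
x(S(-5), 8)*0 = 45*0 = 0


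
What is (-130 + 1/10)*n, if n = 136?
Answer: -88332/5 ≈ -17666.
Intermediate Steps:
(-130 + 1/10)*n = (-130 + 1/10)*136 = -1299/10*136 = -88332/5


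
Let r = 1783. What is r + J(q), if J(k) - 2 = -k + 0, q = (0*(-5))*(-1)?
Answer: 1785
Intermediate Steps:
q = 0 (q = 0*(-1) = 0)
J(k) = 2 - k (J(k) = 2 + (-k + 0) = 2 - k)
r + J(q) = 1783 + (2 - 1*0) = 1783 + (2 + 0) = 1783 + 2 = 1785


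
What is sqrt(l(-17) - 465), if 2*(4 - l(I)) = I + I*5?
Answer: I*sqrt(410) ≈ 20.248*I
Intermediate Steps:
l(I) = 4 - 3*I (l(I) = 4 - (I + I*5)/2 = 4 - (I + 5*I)/2 = 4 - 3*I)
sqrt(l(-17) - 465) = sqrt((4 - 3*(-17)) - 465) = sqrt((4 + 51) - 465) = sqrt(55 - 465) = sqrt(-410) = I*sqrt(410)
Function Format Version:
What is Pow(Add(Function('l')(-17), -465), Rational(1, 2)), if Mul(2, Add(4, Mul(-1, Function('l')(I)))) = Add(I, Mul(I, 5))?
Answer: Mul(I, Pow(410, Rational(1, 2))) ≈ Mul(20.248, I)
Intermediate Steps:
Function('l')(I) = Add(4, Mul(-3, I)) (Function('l')(I) = Add(4, Mul(Rational(-1, 2), Add(I, Mul(I, 5)))) = Add(4, Mul(Rational(-1, 2), Add(I, Mul(5, I)))) = Add(4, Mul(Rational(-1, 2), Mul(6, I))) = Add(4, Mul(-3, I)))
Pow(Add(Function('l')(-17), -465), Rational(1, 2)) = Pow(Add(Add(4, Mul(-3, -17)), -465), Rational(1, 2)) = Pow(Add(Add(4, 51), -465), Rational(1, 2)) = Pow(Add(55, -465), Rational(1, 2)) = Pow(-410, Rational(1, 2)) = Mul(I, Pow(410, Rational(1, 2)))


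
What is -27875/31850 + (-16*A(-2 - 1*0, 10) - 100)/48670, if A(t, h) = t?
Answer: -27176841/31002790 ≈ -0.87659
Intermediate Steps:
-27875/31850 + (-16*A(-2 - 1*0, 10) - 100)/48670 = -27875/31850 + (-16*(-2 - 1*0) - 100)/48670 = -27875*1/31850 + (-16*(-2 + 0) - 100)*(1/48670) = -1115/1274 + (-16*(-2) - 100)*(1/48670) = -1115/1274 + (32 - 100)*(1/48670) = -1115/1274 - 68*1/48670 = -1115/1274 - 34/24335 = -27176841/31002790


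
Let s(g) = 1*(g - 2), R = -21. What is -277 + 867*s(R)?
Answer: -20218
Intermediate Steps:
s(g) = -2 + g (s(g) = 1*(-2 + g) = -2 + g)
-277 + 867*s(R) = -277 + 867*(-2 - 21) = -277 + 867*(-23) = -277 - 19941 = -20218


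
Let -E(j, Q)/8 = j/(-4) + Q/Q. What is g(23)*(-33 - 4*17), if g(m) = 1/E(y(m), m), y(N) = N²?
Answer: -101/1050 ≈ -0.096190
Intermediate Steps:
E(j, Q) = -8 + 2*j (E(j, Q) = -8*(j/(-4) + Q/Q) = -8*(j*(-¼) + 1) = -8*(-j/4 + 1) = -8*(1 - j/4) = -8 + 2*j)
g(m) = 1/(-8 + 2*m²)
g(23)*(-33 - 4*17) = (1/(2*(-4 + 23²)))*(-33 - 4*17) = (1/(2*(-4 + 529)))*(-33 - 68) = ((½)/525)*(-101) = ((½)*(1/525))*(-101) = (1/1050)*(-101) = -101/1050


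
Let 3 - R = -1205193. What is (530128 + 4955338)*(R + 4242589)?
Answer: 29883639392810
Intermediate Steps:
R = 1205196 (R = 3 - 1*(-1205193) = 3 + 1205193 = 1205196)
(530128 + 4955338)*(R + 4242589) = (530128 + 4955338)*(1205196 + 4242589) = 5485466*5447785 = 29883639392810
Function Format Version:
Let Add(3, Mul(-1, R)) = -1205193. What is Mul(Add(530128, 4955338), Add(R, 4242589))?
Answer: 29883639392810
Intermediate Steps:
R = 1205196 (R = Add(3, Mul(-1, -1205193)) = Add(3, 1205193) = 1205196)
Mul(Add(530128, 4955338), Add(R, 4242589)) = Mul(Add(530128, 4955338), Add(1205196, 4242589)) = Mul(5485466, 5447785) = 29883639392810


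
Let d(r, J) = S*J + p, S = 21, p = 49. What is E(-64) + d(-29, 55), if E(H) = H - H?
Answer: 1204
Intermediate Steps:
d(r, J) = 49 + 21*J (d(r, J) = 21*J + 49 = 49 + 21*J)
E(H) = 0
E(-64) + d(-29, 55) = 0 + (49 + 21*55) = 0 + (49 + 1155) = 0 + 1204 = 1204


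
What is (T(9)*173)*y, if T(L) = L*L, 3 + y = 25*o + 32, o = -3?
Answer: -644598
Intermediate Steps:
y = -46 (y = -3 + (25*(-3) + 32) = -3 + (-75 + 32) = -3 - 43 = -46)
T(L) = L²
(T(9)*173)*y = (9²*173)*(-46) = (81*173)*(-46) = 14013*(-46) = -644598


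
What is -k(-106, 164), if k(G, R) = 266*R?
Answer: -43624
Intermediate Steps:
-k(-106, 164) = -266*164 = -1*43624 = -43624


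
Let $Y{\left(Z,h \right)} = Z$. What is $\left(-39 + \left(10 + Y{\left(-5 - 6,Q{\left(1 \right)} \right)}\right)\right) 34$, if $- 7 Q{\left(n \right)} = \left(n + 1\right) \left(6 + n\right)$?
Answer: $-1360$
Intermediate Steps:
$Q{\left(n \right)} = - \frac{\left(1 + n\right) \left(6 + n\right)}{7}$ ($Q{\left(n \right)} = - \frac{\left(n + 1\right) \left(6 + n\right)}{7} = - \frac{\left(1 + n\right) \left(6 + n\right)}{7}$)
$\left(-39 + \left(10 + Y{\left(-5 - 6,Q{\left(1 \right)} \right)}\right)\right) 34 = \left(-39 + \left(10 - 11\right)\right) 34 = \left(-39 - 1\right) 34 = \left(-40\right) 34 = -1360$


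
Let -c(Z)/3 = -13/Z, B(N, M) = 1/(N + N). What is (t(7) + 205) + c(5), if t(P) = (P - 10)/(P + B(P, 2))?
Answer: 35042/165 ≈ 212.38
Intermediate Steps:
B(N, M) = 1/(2*N)
t(P) = (-10 + P)/(P + 1/(2*P)) (t(P) = (P - 10)/(P + 1/(2*P)) = (-10 + P)/(P + 1/(2*P)))
c(Z) = 39/Z (c(Z) = -(-39)/Z = 39/Z)
(t(7) + 205) + c(5) = (2*7*(-10 + 7)/(1 + 2*7²) + 205) + 39/5 = (2*7*(-3)/(1 + 2*49) + 205) + 39*(⅕) = (2*7*(-3)/(1 + 98) + 205) + 39/5 = (2*7*(-3)/99 + 205) + 39/5 = (2*7*(1/99)*(-3) + 205) + 39/5 = (-14/33 + 205) + 39/5 = 6751/33 + 39/5 = 35042/165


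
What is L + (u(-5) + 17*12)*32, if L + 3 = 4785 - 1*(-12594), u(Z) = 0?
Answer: 23904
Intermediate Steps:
L = 17376 (L = -3 + (4785 - 1*(-12594)) = -3 + (4785 + 12594) = -3 + 17379 = 17376)
L + (u(-5) + 17*12)*32 = 17376 + (0 + 17*12)*32 = 17376 + (0 + 204)*32 = 17376 + 204*32 = 17376 + 6528 = 23904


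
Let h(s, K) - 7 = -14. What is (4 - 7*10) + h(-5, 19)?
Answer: -73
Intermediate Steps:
h(s, K) = -7 (h(s, K) = 7 - 14 = -7)
(4 - 7*10) + h(-5, 19) = (4 - 7*10) - 7 = (4 - 70) - 7 = -66 - 7 = -73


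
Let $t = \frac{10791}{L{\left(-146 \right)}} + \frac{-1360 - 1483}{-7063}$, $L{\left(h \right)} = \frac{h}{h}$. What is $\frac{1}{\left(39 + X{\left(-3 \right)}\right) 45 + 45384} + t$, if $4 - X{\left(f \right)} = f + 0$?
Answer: $\frac{3616928511967}{335167602} \approx 10791.0$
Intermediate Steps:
$L{\left(h \right)} = 1$
$X{\left(f \right)} = 4 - f$ ($X{\left(f \right)} = 4 - \left(f + 0\right) = 4 - f$)
$t = \frac{76219676}{7063}$ ($t = \frac{10791}{1} + \frac{-1360 - 1483}{-7063} = 10791 \cdot 1 + \left(-1360 - 1483\right) \left(- \frac{1}{7063}\right) = 10791 - - \frac{2843}{7063} = 10791 + \frac{2843}{7063} = \frac{76219676}{7063} \approx 10791.0$)
$\frac{1}{\left(39 + X{\left(-3 \right)}\right) 45 + 45384} + t = \frac{1}{\left(39 + \left(4 - -3\right)\right) 45 + 45384} + \frac{76219676}{7063} = \frac{1}{\left(39 + \left(4 + 3\right)\right) 45 + 45384} + \frac{76219676}{7063} = \frac{1}{\left(39 + 7\right) 45 + 45384} + \frac{76219676}{7063} = \frac{1}{46 \cdot 45 + 45384} + \frac{76219676}{7063} = \frac{1}{2070 + 45384} + \frac{76219676}{7063} = \frac{1}{47454} + \frac{76219676}{7063} = \frac{3616928511967}{335167602}$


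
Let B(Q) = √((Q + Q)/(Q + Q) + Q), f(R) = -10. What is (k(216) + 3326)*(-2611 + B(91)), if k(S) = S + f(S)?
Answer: -9222052 + 7064*√23 ≈ -9.1882e+6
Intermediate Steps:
k(S) = -10 + S (k(S) = S - 10 = -10 + S)
B(Q) = √(1 + Q) (B(Q) = √((2*Q)/((2*Q)) + Q) = √((2*Q)*(1/(2*Q)) + Q) = √(1 + Q))
(k(216) + 3326)*(-2611 + B(91)) = ((-10 + 216) + 3326)*(-2611 + √(1 + 91)) = (206 + 3326)*(-2611 + √92) = 3532*(-2611 + 2*√23) = -9222052 + 7064*√23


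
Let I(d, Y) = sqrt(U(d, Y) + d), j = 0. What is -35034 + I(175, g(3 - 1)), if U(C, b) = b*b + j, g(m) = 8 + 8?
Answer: -35034 + sqrt(431) ≈ -35013.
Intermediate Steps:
g(m) = 16
U(C, b) = b**2 (U(C, b) = b*b + 0 = b**2 + 0 = b**2)
I(d, Y) = sqrt(d + Y**2) (I(d, Y) = sqrt(Y**2 + d) = sqrt(d + Y**2))
-35034 + I(175, g(3 - 1)) = -35034 + sqrt(175 + 16**2) = -35034 + sqrt(175 + 256) = -35034 + sqrt(431)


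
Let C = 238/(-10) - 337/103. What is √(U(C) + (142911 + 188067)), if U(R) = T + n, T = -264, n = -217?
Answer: √330497 ≈ 574.89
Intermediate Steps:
C = -13942/515 (C = 238*(-⅒) - 337*1/103 = -119/5 - 337/103 = -13942/515 ≈ -27.072)
U(R) = -481 (U(R) = -264 - 217 = -481)
√(U(C) + (142911 + 188067)) = √(-481 + (142911 + 188067)) = √(-481 + 330978) = √330497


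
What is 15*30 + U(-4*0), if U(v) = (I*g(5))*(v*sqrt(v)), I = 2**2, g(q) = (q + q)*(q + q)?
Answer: 450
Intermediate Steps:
g(q) = 4*q**2 (g(q) = (2*q)*(2*q) = 4*q**2)
I = 4
U(v) = 400*v**(3/2) (U(v) = (4*(4*5**2))*(v*sqrt(v)) = (4*(4*25))*v**(3/2) = (4*100)*v**(3/2) = 400*v**(3/2))
15*30 + U(-4*0) = 15*30 + 400*(-4*0)**(3/2) = 450 + 400*0**(3/2) = 450 + 400*0 = 450 + 0 = 450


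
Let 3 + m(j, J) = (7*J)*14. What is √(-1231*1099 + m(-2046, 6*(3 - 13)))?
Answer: 4*I*√84922 ≈ 1165.7*I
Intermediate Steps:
m(j, J) = -3 + 98*J (m(j, J) = -3 + (7*J)*14 = -3 + 98*J)
√(-1231*1099 + m(-2046, 6*(3 - 13))) = √(-1231*1099 + (-3 + 98*(6*(3 - 13)))) = √(-1352869 + (-3 + 98*(6*(-10)))) = √(-1352869 + (-3 + 98*(-60))) = √(-1352869 + (-3 - 5880)) = √(-1352869 - 5883) = √(-1358752) = 4*I*√84922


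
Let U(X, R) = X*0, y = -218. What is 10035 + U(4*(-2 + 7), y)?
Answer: 10035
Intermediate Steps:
U(X, R) = 0
10035 + U(4*(-2 + 7), y) = 10035 + 0 = 10035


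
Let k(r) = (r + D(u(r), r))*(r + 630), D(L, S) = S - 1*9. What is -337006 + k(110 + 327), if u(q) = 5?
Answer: 585949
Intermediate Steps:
D(L, S) = -9 + S (D(L, S) = S - 9 = -9 + S)
k(r) = (-9 + 2*r)*(630 + r) (k(r) = (r + (-9 + r))*(r + 630) = (-9 + 2*r)*(630 + r))
-337006 + k(110 + 327) = -337006 + (-5670 + 2*(110 + 327)² + 1251*(110 + 327)) = -337006 + (-5670 + 2*437² + 1251*437) = -337006 + (-5670 + 2*190969 + 546687) = -337006 + (-5670 + 381938 + 546687) = -337006 + 922955 = 585949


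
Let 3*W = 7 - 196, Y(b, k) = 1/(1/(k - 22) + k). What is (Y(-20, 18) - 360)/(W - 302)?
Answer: 25556/25915 ≈ 0.98615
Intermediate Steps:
Y(b, k) = 1/(k + 1/(-22 + k)) (Y(b, k) = 1/(1/(-22 + k) + k) = 1/(k + 1/(-22 + k)))
W = -63 (W = (7 - 196)/3 = (1/3)*(-189) = -63)
(Y(-20, 18) - 360)/(W - 302) = ((-22 + 18)/(1 + 18**2 - 22*18) - 360)/(-63 - 302) = (-4/(1 + 324 - 396) - 360)/(-365) = (-4/(-71) - 360)*(-1/365) = (-1/71*(-4) - 360)*(-1/365) = (4/71 - 360)*(-1/365) = -25556/71*(-1/365) = 25556/25915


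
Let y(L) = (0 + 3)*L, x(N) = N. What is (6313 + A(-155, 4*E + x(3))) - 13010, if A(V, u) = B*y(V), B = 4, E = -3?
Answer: -8557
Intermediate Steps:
y(L) = 3*L
A(V, u) = 12*V (A(V, u) = 4*(3*V) = 12*V)
(6313 + A(-155, 4*E + x(3))) - 13010 = (6313 + 12*(-155)) - 13010 = (6313 - 1860) - 13010 = 4453 - 13010 = -8557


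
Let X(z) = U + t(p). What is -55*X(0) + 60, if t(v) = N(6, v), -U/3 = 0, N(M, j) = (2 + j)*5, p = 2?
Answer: -1040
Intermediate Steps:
N(M, j) = 10 + 5*j
U = 0 (U = -3*0 = 0)
t(v) = 10 + 5*v
X(z) = 20 (X(z) = 0 + (10 + 5*2) = 0 + (10 + 10) = 0 + 20 = 20)
-55*X(0) + 60 = -55*20 + 60 = -1100 + 60 = -1040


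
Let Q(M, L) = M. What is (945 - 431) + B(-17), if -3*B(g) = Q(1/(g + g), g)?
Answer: 52429/102 ≈ 514.01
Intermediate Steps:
B(g) = -1/(6*g) (B(g) = -1/(3*(g + g)) = -1/(2*g)/3 = -1/(6*g))
(945 - 431) + B(-17) = (945 - 431) - ⅙/(-17) = 514 - ⅙*(-1/17) = 514 + 1/102 = 52429/102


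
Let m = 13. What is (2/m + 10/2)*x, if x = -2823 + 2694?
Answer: -8643/13 ≈ -664.85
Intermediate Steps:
x = -129
(2/m + 10/2)*x = (2/13 + 10/2)*(-129) = (2*(1/13) + 10*(½))*(-129) = (2/13 + 5)*(-129) = (67/13)*(-129) = -8643/13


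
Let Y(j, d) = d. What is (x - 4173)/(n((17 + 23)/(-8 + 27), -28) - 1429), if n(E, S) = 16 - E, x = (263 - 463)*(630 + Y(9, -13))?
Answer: 2423887/26887 ≈ 90.151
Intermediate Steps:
x = -123400 (x = (263 - 463)*(630 - 13) = -200*617 = -123400)
(x - 4173)/(n((17 + 23)/(-8 + 27), -28) - 1429) = (-123400 - 4173)/((16 - (17 + 23)/(-8 + 27)) - 1429) = -127573/((16 - 40/19) - 1429) = -127573/(264/19 - 1429) = -127573/(-26887/19) = -127573*(-19/26887) = 2423887/26887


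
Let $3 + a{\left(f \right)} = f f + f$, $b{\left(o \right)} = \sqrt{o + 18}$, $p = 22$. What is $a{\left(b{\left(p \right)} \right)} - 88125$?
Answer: $-88088 + 2 \sqrt{10} \approx -88082.0$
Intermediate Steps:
$b{\left(o \right)} = \sqrt{18 + o}$
$a{\left(f \right)} = -3 + f + f^{2}$ ($a{\left(f \right)} = -3 + \left(f f + f\right) = -3 + \left(f^{2} + f\right) = -3 + \left(f + f^{2}\right) = -3 + f + f^{2}$)
$a{\left(b{\left(p \right)} \right)} - 88125 = \left(-3 + \sqrt{18 + 22} + \left(\sqrt{18 + 22}\right)^{2}\right) - 88125 = \left(-3 + \sqrt{40} + \left(\sqrt{40}\right)^{2}\right) - 88125 = \left(-3 + 2 \sqrt{10} + \left(2 \sqrt{10}\right)^{2}\right) - 88125 = \left(-3 + 2 \sqrt{10} + 40\right) - 88125 = \left(37 + 2 \sqrt{10}\right) - 88125 = -88088 + 2 \sqrt{10}$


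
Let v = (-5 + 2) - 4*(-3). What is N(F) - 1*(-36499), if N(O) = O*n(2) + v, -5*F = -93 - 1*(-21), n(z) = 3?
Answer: 182756/5 ≈ 36551.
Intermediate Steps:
v = 9 (v = -3 + 12 = 9)
F = 72/5 (F = -(-93 - 1*(-21))/5 = -(-93 + 21)/5 = -⅕*(-72) = 72/5 ≈ 14.400)
N(O) = 9 + 3*O (N(O) = O*3 + 9 = 3*O + 9 = 9 + 3*O)
N(F) - 1*(-36499) = (9 + 3*(72/5)) - 1*(-36499) = (9 + 216/5) + 36499 = 261/5 + 36499 = 182756/5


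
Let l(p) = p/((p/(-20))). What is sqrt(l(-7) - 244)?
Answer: 2*I*sqrt(66) ≈ 16.248*I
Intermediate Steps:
l(p) = -20 (l(p) = p/((p*(-1/20))) = p/((-p/20)) = p*(-20/p) = -20)
sqrt(l(-7) - 244) = sqrt(-20 - 244) = sqrt(-264) = 2*I*sqrt(66)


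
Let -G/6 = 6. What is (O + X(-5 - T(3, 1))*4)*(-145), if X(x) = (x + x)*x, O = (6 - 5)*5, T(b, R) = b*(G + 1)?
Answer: -11600725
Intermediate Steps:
G = -36 (G = -6*6 = -36)
T(b, R) = -35*b (T(b, R) = b*(-36 + 1) = b*(-35) = -35*b)
O = 5 (O = 1*5 = 5)
X(x) = 2*x**2 (X(x) = (2*x)*x = 2*x**2)
(O + X(-5 - T(3, 1))*4)*(-145) = (5 + (2*(-5 - (-35)*3)**2)*4)*(-145) = (5 + (2*(-5 - 1*(-105))**2)*4)*(-145) = (5 + (2*(-5 + 105)**2)*4)*(-145) = (5 + (2*100**2)*4)*(-145) = (5 + (2*10000)*4)*(-145) = (5 + 20000*4)*(-145) = (5 + 80000)*(-145) = 80005*(-145) = -11600725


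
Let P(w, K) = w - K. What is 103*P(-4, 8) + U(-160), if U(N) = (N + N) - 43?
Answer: -1599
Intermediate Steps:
U(N) = -43 + 2*N (U(N) = 2*N - 43 = -43 + 2*N)
103*P(-4, 8) + U(-160) = 103*(-4 - 1*8) + (-43 + 2*(-160)) = 103*(-4 - 8) + (-43 - 320) = 103*(-12) - 363 = -1236 - 363 = -1599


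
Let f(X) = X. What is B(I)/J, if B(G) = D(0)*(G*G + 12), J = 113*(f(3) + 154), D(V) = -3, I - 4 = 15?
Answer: -1119/17741 ≈ -0.063074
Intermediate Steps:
I = 19 (I = 4 + 15 = 19)
J = 17741 (J = 113*(3 + 154) = 113*157 = 17741)
B(G) = -36 - 3*G² (B(G) = -3*(G*G + 12) = -3*(G² + 12) = -3*(12 + G²) = -36 - 3*G²)
B(I)/J = (-36 - 3*19²)/17741 = (-36 - 3*361)*(1/17741) = (-36 - 1083)*(1/17741) = -1119*1/17741 = -1119/17741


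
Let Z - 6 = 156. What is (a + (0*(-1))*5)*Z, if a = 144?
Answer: 23328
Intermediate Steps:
Z = 162 (Z = 6 + 156 = 162)
(a + (0*(-1))*5)*Z = (144 + (0*(-1))*5)*162 = (144 + 0*5)*162 = (144 + 0)*162 = 144*162 = 23328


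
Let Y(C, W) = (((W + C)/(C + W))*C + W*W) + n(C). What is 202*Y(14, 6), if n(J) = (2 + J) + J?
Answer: 16160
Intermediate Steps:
n(J) = 2 + 2*J
Y(C, W) = 2 + W**2 + 3*C (Y(C, W) = (((W + C)/(C + W))*C + W*W) + (2 + 2*C) = (((C + W)/(C + W))*C + W**2) + (2 + 2*C) = (1*C + W**2) + (2 + 2*C) = (C + W**2) + (2 + 2*C) = 2 + W**2 + 3*C)
202*Y(14, 6) = 202*(2 + 6**2 + 3*14) = 202*(2 + 36 + 42) = 202*80 = 16160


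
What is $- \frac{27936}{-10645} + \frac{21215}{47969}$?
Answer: $\frac{1565895659}{510630005} \approx 3.0666$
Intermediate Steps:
$- \frac{27936}{-10645} + \frac{21215}{47969} = \left(-27936\right) \left(- \frac{1}{10645}\right) + 21215 \cdot \frac{1}{47969} = \frac{27936}{10645} + \frac{21215}{47969} = \frac{1565895659}{510630005}$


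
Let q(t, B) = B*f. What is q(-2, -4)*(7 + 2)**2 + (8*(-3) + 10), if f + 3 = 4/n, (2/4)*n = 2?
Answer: 634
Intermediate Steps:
n = 4 (n = 2*2 = 4)
f = -2 (f = -3 + 4/4 = -3 + 4*(1/4) = -3 + 1 = -2)
q(t, B) = -2*B (q(t, B) = B*(-2) = -2*B)
q(-2, -4)*(7 + 2)**2 + (8*(-3) + 10) = (-2*(-4))*(7 + 2)**2 + (8*(-3) + 10) = 8*9**2 + (-24 + 10) = 8*81 - 14 = 648 - 14 = 634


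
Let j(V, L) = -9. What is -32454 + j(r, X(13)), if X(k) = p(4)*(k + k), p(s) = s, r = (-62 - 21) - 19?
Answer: -32463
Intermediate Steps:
r = -102 (r = -83 - 19 = -102)
X(k) = 8*k (X(k) = 4*(k + k) = 4*(2*k) = 8*k)
-32454 + j(r, X(13)) = -32454 - 9 = -32463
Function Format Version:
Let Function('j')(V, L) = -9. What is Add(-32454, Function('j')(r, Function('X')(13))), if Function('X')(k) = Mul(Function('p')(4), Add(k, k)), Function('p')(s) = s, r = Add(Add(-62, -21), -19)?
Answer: -32463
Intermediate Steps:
r = -102 (r = Add(-83, -19) = -102)
Function('X')(k) = Mul(8, k) (Function('X')(k) = Mul(4, Add(k, k)) = Mul(4, Mul(2, k)) = Mul(8, k))
Add(-32454, Function('j')(r, Function('X')(13))) = Add(-32454, -9) = -32463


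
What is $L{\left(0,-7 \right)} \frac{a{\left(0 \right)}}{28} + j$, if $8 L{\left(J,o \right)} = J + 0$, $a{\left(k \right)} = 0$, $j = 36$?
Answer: $36$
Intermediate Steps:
$L{\left(J,o \right)} = \frac{J}{8}$ ($L{\left(J,o \right)} = \frac{J + 0}{8} = \frac{J}{8}$)
$L{\left(0,-7 \right)} \frac{a{\left(0 \right)}}{28} + j = \frac{1}{8} \cdot 0 \cdot \frac{0}{28} + 36 = 0 \cdot 0 \cdot \frac{1}{28} + 36 = 0 \cdot 0 + 36 = 0 + 36 = 36$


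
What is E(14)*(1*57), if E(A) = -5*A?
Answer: -3990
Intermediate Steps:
E(14)*(1*57) = (-5*14)*(1*57) = -70*57 = -3990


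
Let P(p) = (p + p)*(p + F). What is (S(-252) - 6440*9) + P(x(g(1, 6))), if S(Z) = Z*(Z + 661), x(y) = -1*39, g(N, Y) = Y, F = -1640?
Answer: -30066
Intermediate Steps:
x(y) = -39
S(Z) = Z*(661 + Z)
P(p) = 2*p*(-1640 + p) (P(p) = (p + p)*(p - 1640) = (2*p)*(-1640 + p) = 2*p*(-1640 + p))
(S(-252) - 6440*9) + P(x(g(1, 6))) = (-252*(661 - 252) - 6440*9) + 2*(-39)*(-1640 - 39) = (-252*409 - 57960) + 2*(-39)*(-1679) = (-103068 - 57960) + 130962 = -161028 + 130962 = -30066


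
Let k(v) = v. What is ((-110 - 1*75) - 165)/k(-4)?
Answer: 175/2 ≈ 87.500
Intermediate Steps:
((-110 - 1*75) - 165)/k(-4) = ((-110 - 1*75) - 165)/(-4) = ((-110 - 75) - 165)*(-¼) = (-185 - 165)*(-¼) = -350*(-¼) = 175/2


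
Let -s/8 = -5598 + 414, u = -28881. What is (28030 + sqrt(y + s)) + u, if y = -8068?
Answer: -851 + 2*sqrt(8351) ≈ -668.23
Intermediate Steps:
s = 41472 (s = -8*(-5598 + 414) = -8*(-5184) = 41472)
(28030 + sqrt(y + s)) + u = (28030 + sqrt(-8068 + 41472)) - 28881 = (28030 + sqrt(33404)) - 28881 = (28030 + 2*sqrt(8351)) - 28881 = -851 + 2*sqrt(8351)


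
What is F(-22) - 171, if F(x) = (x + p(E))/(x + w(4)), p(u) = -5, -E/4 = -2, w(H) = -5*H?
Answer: -2385/14 ≈ -170.36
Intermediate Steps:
E = 8 (E = -4*(-2) = 8)
F(x) = (-5 + x)/(-20 + x) (F(x) = (x - 5)/(x - 5*4) = (-5 + x)/(x - 20) = (-5 + x)/(-20 + x))
F(-22) - 171 = (-5 - 22)/(-20 - 22) - 171 = -27/(-42) - 171 = -1/42*(-27) - 171 = 9/14 - 171 = -2385/14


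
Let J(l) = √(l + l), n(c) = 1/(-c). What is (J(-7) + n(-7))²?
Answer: -685/49 + 2*I*√14/7 ≈ -13.98 + 1.069*I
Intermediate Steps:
n(c) = -1/c
J(l) = √2*√l (J(l) = √(2*l) = √2*√l)
(J(-7) + n(-7))² = (√2*√(-7) - 1/(-7))² = (√2*(I*√7) - 1*(-⅐))² = (I*√14 + ⅐)² = (⅐ + I*√14)²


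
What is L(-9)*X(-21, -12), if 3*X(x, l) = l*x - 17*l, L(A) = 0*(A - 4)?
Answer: 0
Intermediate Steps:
L(A) = 0 (L(A) = 0*(-4 + A) = 0)
X(x, l) = -17*l/3 + l*x/3 (X(x, l) = (l*x - 17*l)/3 = (-17*l + l*x)/3 = -17*l/3 + l*x/3)
L(-9)*X(-21, -12) = 0*((⅓)*(-12)*(-17 - 21)) = 0*((⅓)*(-12)*(-38)) = 0*152 = 0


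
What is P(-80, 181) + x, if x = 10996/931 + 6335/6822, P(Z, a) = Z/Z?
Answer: 87263879/6351282 ≈ 13.740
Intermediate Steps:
P(Z, a) = 1
x = 80912597/6351282 (x = 10996*(1/931) + 6335*(1/6822) = 10996/931 + 6335/6822 = 80912597/6351282 ≈ 12.740)
P(-80, 181) + x = 1 + 80912597/6351282 = 87263879/6351282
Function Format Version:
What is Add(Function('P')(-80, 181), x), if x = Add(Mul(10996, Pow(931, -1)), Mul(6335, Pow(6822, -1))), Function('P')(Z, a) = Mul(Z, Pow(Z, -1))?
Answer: Rational(87263879, 6351282) ≈ 13.740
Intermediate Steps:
Function('P')(Z, a) = 1
x = Rational(80912597, 6351282) (x = Add(Mul(10996, Rational(1, 931)), Mul(6335, Rational(1, 6822))) = Add(Rational(10996, 931), Rational(6335, 6822)) = Rational(80912597, 6351282) ≈ 12.740)
Add(Function('P')(-80, 181), x) = Add(1, Rational(80912597, 6351282)) = Rational(87263879, 6351282)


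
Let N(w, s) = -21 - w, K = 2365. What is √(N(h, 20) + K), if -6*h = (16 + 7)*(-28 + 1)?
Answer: √8962/2 ≈ 47.334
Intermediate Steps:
h = 207/2 (h = -(16 + 7)*(-28 + 1)/6 = -23*(-27)/6 = -⅙*(-621) = 207/2 ≈ 103.50)
√(N(h, 20) + K) = √((-21 - 1*207/2) + 2365) = √((-21 - 207/2) + 2365) = √(-249/2 + 2365) = √(4481/2) = √8962/2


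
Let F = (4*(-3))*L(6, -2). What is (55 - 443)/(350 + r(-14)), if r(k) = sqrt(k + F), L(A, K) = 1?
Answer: -67900/61263 + 194*I*sqrt(26)/61263 ≈ -1.1083 + 0.016147*I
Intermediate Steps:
F = -12 (F = (4*(-3))*1 = -12*1 = -12)
r(k) = sqrt(-12 + k) (r(k) = sqrt(k - 12) = sqrt(-12 + k))
(55 - 443)/(350 + r(-14)) = (55 - 443)/(350 + sqrt(-12 - 14)) = -388/(350 + sqrt(-26)) = -388/(350 + I*sqrt(26))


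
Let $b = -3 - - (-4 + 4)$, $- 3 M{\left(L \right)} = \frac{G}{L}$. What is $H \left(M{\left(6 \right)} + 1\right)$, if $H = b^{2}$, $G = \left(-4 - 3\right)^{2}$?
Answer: $- \frac{31}{2} \approx -15.5$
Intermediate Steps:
$G = 49$ ($G = \left(-7\right)^{2} = 49$)
$M{\left(L \right)} = - \frac{49}{3 L}$ ($M{\left(L \right)} = - \frac{49 \frac{1}{L}}{3} = - \frac{49}{3 L}$)
$b = -3$ ($b = -3 - \left(-1\right) 0 = -3 - 0 = -3 + 0 = -3$)
$H = 9$ ($H = \left(-3\right)^{2} = 9$)
$H \left(M{\left(6 \right)} + 1\right) = 9 \left(- \frac{49}{3 \cdot 6} + 1\right) = 9 \left(\left(- \frac{49}{3}\right) \frac{1}{6} + 1\right) = 9 \left(- \frac{49}{18} + 1\right) = 9 \left(- \frac{31}{18}\right) = - \frac{31}{2}$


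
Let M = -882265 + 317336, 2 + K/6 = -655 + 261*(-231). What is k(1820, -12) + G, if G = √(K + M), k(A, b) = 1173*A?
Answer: 2134860 + I*√930617 ≈ 2.1349e+6 + 964.68*I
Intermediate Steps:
K = -365688 (K = -12 + 6*(-655 + 261*(-231)) = -12 + 6*(-655 - 60291) = -12 + 6*(-60946) = -12 - 365676 = -365688)
M = -564929
G = I*√930617 (G = √(-365688 - 564929) = √(-930617) = I*√930617 ≈ 964.68*I)
k(1820, -12) + G = 1173*1820 + I*√930617 = 2134860 + I*√930617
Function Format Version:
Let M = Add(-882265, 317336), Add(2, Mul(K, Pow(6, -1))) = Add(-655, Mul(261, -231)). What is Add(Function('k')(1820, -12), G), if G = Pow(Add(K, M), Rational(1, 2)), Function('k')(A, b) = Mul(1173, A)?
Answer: Add(2134860, Mul(I, Pow(930617, Rational(1, 2)))) ≈ Add(2.1349e+6, Mul(964.68, I))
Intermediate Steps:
K = -365688 (K = Add(-12, Mul(6, Add(-655, Mul(261, -231)))) = Add(-12, Mul(6, Add(-655, -60291))) = Add(-12, Mul(6, -60946)) = Add(-12, -365676) = -365688)
M = -564929
G = Mul(I, Pow(930617, Rational(1, 2))) (G = Pow(Add(-365688, -564929), Rational(1, 2)) = Pow(-930617, Rational(1, 2)) = Mul(I, Pow(930617, Rational(1, 2))) ≈ Mul(964.68, I))
Add(Function('k')(1820, -12), G) = Add(Mul(1173, 1820), Mul(I, Pow(930617, Rational(1, 2)))) = Add(2134860, Mul(I, Pow(930617, Rational(1, 2))))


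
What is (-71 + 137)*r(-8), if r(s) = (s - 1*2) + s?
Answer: -1188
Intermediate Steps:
r(s) = -2 + 2*s (r(s) = (s - 2) + s = (-2 + s) + s = -2 + 2*s)
(-71 + 137)*r(-8) = (-71 + 137)*(-2 + 2*(-8)) = 66*(-2 - 16) = 66*(-18) = -1188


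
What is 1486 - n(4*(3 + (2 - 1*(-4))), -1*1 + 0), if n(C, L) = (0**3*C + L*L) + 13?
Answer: 1472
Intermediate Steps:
n(C, L) = 13 + L**2 (n(C, L) = (0*C + L**2) + 13 = (0 + L**2) + 13 = L**2 + 13 = 13 + L**2)
1486 - n(4*(3 + (2 - 1*(-4))), -1*1 + 0) = 1486 - (13 + (-1*1 + 0)**2) = 1486 - (13 + (-1 + 0)**2) = 1486 - (13 + (-1)**2) = 1486 - (13 + 1) = 1486 - 1*14 = 1486 - 14 = 1472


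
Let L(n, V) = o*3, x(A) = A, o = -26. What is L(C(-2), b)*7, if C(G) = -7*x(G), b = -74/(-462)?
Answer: -546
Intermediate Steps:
b = 37/231 (b = -74*(-1/462) = 37/231 ≈ 0.16017)
C(G) = -7*G
L(n, V) = -78 (L(n, V) = -26*3 = -78)
L(C(-2), b)*7 = -78*7 = -546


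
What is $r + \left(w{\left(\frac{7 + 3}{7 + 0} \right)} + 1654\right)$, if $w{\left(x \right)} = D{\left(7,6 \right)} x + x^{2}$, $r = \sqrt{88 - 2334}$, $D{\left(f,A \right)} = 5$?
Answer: $\frac{81496}{49} + i \sqrt{2246} \approx 1663.2 + 47.392 i$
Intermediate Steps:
$r = i \sqrt{2246}$ ($r = \sqrt{-2246} = i \sqrt{2246} \approx 47.392 i$)
$w{\left(x \right)} = x^{2} + 5 x$ ($w{\left(x \right)} = 5 x + x^{2} = x^{2} + 5 x$)
$r + \left(w{\left(\frac{7 + 3}{7 + 0} \right)} + 1654\right) = i \sqrt{2246} + \left(\frac{7 + 3}{7 + 0} \left(5 + \frac{7 + 3}{7 + 0}\right) + 1654\right) = i \sqrt{2246} + \left(\frac{10}{7} \left(5 + \frac{10}{7}\right) + 1654\right) = i \sqrt{2246} + \left(10 \cdot \frac{1}{7} \left(5 + 10 \cdot \frac{1}{7}\right) + 1654\right) = i \sqrt{2246} + \left(\frac{10 \left(5 + \frac{10}{7}\right)}{7} + 1654\right) = i \sqrt{2246} + \left(\frac{10}{7} \cdot \frac{45}{7} + 1654\right) = i \sqrt{2246} + \left(\frac{450}{49} + 1654\right) = i \sqrt{2246} + \frac{81496}{49} = \frac{81496}{49} + i \sqrt{2246}$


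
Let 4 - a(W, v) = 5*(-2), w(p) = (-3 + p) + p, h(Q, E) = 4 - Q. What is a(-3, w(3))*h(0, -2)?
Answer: 56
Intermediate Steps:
w(p) = -3 + 2*p
a(W, v) = 14 (a(W, v) = 4 - 5*(-2) = 4 - 1*(-10) = 4 + 10 = 14)
a(-3, w(3))*h(0, -2) = 14*(4 - 1*0) = 14*(4 + 0) = 14*4 = 56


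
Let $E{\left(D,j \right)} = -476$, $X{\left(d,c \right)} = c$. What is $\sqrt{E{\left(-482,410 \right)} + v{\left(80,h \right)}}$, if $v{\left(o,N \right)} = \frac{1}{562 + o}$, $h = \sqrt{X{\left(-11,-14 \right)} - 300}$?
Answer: $\frac{i \sqrt{196189422}}{642} \approx 21.817 i$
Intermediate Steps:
$h = i \sqrt{314}$ ($h = \sqrt{-14 - 300} = \sqrt{-314} = i \sqrt{314} \approx 17.72 i$)
$\sqrt{E{\left(-482,410 \right)} + v{\left(80,h \right)}} = \sqrt{-476 + \frac{1}{562 + 80}} = \sqrt{-476 + \frac{1}{642}} = \sqrt{- \frac{305591}{642}} = \frac{i \sqrt{196189422}}{642}$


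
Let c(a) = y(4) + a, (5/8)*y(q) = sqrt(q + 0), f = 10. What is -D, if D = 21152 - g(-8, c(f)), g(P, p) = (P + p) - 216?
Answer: -106814/5 ≈ -21363.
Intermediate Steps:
y(q) = 8*sqrt(q)/5 (y(q) = 8*sqrt(q + 0)/5 = 8*sqrt(q)/5)
c(a) = 16/5 + a (c(a) = 8*sqrt(4)/5 + a = (8/5)*2 + a = 16/5 + a)
g(P, p) = -216 + P + p
D = 106814/5 (D = 21152 - (-216 - 8 + (16/5 + 10)) = 21152 - (-216 - 8 + 66/5) = 21152 - 1*(-1054/5) = 21152 + 1054/5 = 106814/5 ≈ 21363.)
-D = -1*106814/5 = -106814/5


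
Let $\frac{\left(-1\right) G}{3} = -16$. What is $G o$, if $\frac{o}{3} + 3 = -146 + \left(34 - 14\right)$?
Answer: $-18576$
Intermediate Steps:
$G = 48$ ($G = \left(-3\right) \left(-16\right) = 48$)
$o = -387$ ($o = -9 + 3 \left(-146 + \left(34 - 14\right)\right) = -9 + 3 \left(-146 + 20\right) = -9 + 3 \left(-126\right) = -9 - 378 = -387$)
$G o = 48 \left(-387\right) = -18576$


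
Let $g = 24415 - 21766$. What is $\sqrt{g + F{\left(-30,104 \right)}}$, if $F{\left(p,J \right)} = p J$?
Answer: $i \sqrt{471} \approx 21.703 i$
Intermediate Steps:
$F{\left(p,J \right)} = J p$
$g = 2649$ ($g = 24415 - 21766 = 2649$)
$\sqrt{g + F{\left(-30,104 \right)}} = \sqrt{2649 + 104 \left(-30\right)} = \sqrt{2649 - 3120} = \sqrt{-471} = i \sqrt{471}$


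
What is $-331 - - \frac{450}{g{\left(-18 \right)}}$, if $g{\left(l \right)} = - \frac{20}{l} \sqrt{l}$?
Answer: $-331 - \frac{135 i \sqrt{2}}{2} \approx -331.0 - 95.459 i$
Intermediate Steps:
$g{\left(l \right)} = - \frac{20}{\sqrt{l}}$
$-331 - - \frac{450}{g{\left(-18 \right)}} = -331 - - \frac{450}{\left(-20\right) \frac{1}{\sqrt{-18}}} = -331 - - \frac{450}{\left(-20\right) \left(- \frac{i \sqrt{2}}{6}\right)} = -331 - - \frac{450}{\frac{10}{3} i \sqrt{2}} = -331 - - 450 \left(- \frac{3 i \sqrt{2}}{20}\right) = -331 - \frac{135 i \sqrt{2}}{2}$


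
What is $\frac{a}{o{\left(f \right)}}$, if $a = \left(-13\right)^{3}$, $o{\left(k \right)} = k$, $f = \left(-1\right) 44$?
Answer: $\frac{2197}{44} \approx 49.932$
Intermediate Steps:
$f = -44$
$a = -2197$
$\frac{a}{o{\left(f \right)}} = - \frac{2197}{-44} = \left(-2197\right) \left(- \frac{1}{44}\right) = \frac{2197}{44}$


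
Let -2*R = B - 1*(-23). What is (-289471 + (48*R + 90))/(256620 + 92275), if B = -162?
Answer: -57209/69779 ≈ -0.81986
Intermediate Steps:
R = 139/2 (R = -(-162 - 1*(-23))/2 = -(-162 + 23)/2 = -1/2*(-139) = 139/2 ≈ 69.500)
(-289471 + (48*R + 90))/(256620 + 92275) = (-289471 + (48*(139/2) + 90))/(256620 + 92275) = (-289471 + (3336 + 90))/348895 = (-289471 + 3426)*(1/348895) = -286045*1/348895 = -57209/69779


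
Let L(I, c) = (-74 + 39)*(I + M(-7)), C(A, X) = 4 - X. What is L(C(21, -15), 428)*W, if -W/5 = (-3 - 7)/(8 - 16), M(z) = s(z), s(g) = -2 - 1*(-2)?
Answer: 16625/4 ≈ 4156.3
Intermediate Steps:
s(g) = 0 (s(g) = -2 + 2 = 0)
M(z) = 0
W = -25/4 (W = -5*(-3 - 7)/(8 - 16) = -(-50)/(-8) = -(-50)*(-1)/8 = -5*5/4 = -25/4 ≈ -6.2500)
L(I, c) = -35*I (L(I, c) = (-74 + 39)*(I + 0) = -35*I)
L(C(21, -15), 428)*W = -35*(4 - 1*(-15))*(-25/4) = -35*(4 + 15)*(-25/4) = -35*19*(-25/4) = -665*(-25/4) = 16625/4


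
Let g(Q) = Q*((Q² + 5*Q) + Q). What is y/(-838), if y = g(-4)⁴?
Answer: -524288/419 ≈ -1251.3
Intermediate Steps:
g(Q) = Q*(Q² + 6*Q)
y = 1048576 (y = ((-4)²*(6 - 4))⁴ = (16*2)⁴ = 32⁴ = 1048576)
y/(-838) = 1048576/(-838) = -1/838*1048576 = -524288/419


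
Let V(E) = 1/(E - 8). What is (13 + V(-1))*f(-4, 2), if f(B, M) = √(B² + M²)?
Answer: 232*√5/9 ≈ 57.641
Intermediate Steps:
V(E) = 1/(-8 + E)
(13 + V(-1))*f(-4, 2) = (13 + 1/(-8 - 1))*√((-4)² + 2²) = (13 + 1/(-9))*√(16 + 4) = (13 - ⅑)*√20 = 116*(2*√5)/9 = 232*√5/9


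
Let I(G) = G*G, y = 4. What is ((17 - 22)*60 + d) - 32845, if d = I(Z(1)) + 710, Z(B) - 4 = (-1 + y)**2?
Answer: -32266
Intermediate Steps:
Z(B) = 13 (Z(B) = 4 + (-1 + 4)**2 = 4 + 3**2 = 4 + 9 = 13)
I(G) = G**2
d = 879 (d = 13**2 + 710 = 169 + 710 = 879)
((17 - 22)*60 + d) - 32845 = ((17 - 22)*60 + 879) - 32845 = (-5*60 + 879) - 32845 = (-300 + 879) - 32845 = 579 - 32845 = -32266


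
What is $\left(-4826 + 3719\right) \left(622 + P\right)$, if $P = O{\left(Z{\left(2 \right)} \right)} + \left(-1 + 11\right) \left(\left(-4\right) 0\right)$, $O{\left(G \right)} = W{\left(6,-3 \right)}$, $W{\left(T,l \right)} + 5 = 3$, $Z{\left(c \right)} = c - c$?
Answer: $-686340$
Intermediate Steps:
$Z{\left(c \right)} = 0$
$W{\left(T,l \right)} = -2$ ($W{\left(T,l \right)} = -5 + 3 = -2$)
$O{\left(G \right)} = -2$
$P = -2$ ($P = -2 + \left(-1 + 11\right) \left(\left(-4\right) 0\right) = -2 + 10 \cdot 0 = -2 + 0 = -2$)
$\left(-4826 + 3719\right) \left(622 + P\right) = \left(-4826 + 3719\right) \left(622 - 2\right) = \left(-1107\right) 620 = -686340$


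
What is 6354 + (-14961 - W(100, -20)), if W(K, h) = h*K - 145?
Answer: -6462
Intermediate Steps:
W(K, h) = -145 + K*h (W(K, h) = K*h - 145 = -145 + K*h)
6354 + (-14961 - W(100, -20)) = 6354 + (-14961 - (-145 + 100*(-20))) = 6354 + (-14961 - (-145 - 2000)) = 6354 + (-14961 - 1*(-2145)) = 6354 + (-14961 + 2145) = 6354 - 12816 = -6462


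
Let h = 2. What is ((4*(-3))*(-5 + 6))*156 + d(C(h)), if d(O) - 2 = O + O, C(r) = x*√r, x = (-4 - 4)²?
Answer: -1870 + 128*√2 ≈ -1689.0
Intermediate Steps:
x = 64 (x = (-8)² = 64)
C(r) = 64*√r
d(O) = 2 + 2*O (d(O) = 2 + (O + O) = 2 + 2*O)
((4*(-3))*(-5 + 6))*156 + d(C(h)) = ((4*(-3))*(-5 + 6))*156 + (2 + 2*(64*√2)) = -12*1*156 + (2 + 128*√2) = -12*156 + (2 + 128*√2) = -1872 + (2 + 128*√2) = -1870 + 128*√2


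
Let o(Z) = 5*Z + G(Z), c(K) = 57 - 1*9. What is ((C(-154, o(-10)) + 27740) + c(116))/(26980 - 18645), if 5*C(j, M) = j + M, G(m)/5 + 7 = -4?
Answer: 138681/41675 ≈ 3.3277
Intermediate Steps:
G(m) = -55 (G(m) = -35 + 5*(-4) = -35 - 20 = -55)
c(K) = 48 (c(K) = 57 - 9 = 48)
o(Z) = -55 + 5*Z (o(Z) = 5*Z - 55 = -55 + 5*Z)
C(j, M) = M/5 + j/5 (C(j, M) = (j + M)/5 = (M + j)/5 = M/5 + j/5)
((C(-154, o(-10)) + 27740) + c(116))/(26980 - 18645) = ((((-55 + 5*(-10))/5 + (⅕)*(-154)) + 27740) + 48)/(26980 - 18645) = ((((-55 - 50)/5 - 154/5) + 27740) + 48)/8335 = ((((⅕)*(-105) - 154/5) + 27740) + 48)*(1/8335) = (((-21 - 154/5) + 27740) + 48)*(1/8335) = ((-259/5 + 27740) + 48)*(1/8335) = (138441/5 + 48)*(1/8335) = (138681/5)*(1/8335) = 138681/41675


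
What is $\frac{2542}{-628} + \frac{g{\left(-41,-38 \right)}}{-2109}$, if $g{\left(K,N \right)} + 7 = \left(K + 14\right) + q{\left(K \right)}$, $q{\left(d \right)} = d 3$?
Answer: $- \frac{2631241}{662226} \approx -3.9733$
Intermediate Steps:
$q{\left(d \right)} = 3 d$
$g{\left(K,N \right)} = 7 + 4 K$ ($g{\left(K,N \right)} = -7 + \left(\left(K + 14\right) + 3 K\right) = -7 + \left(\left(14 + K\right) + 3 K\right) = -7 + \left(14 + 4 K\right) = 7 + 4 K$)
$\frac{2542}{-628} + \frac{g{\left(-41,-38 \right)}}{-2109} = \frac{2542}{-628} + \frac{7 + 4 \left(-41\right)}{-2109} = 2542 \left(- \frac{1}{628}\right) + \left(7 - 164\right) \left(- \frac{1}{2109}\right) = - \frac{1271}{314} - - \frac{157}{2109} = - \frac{1271}{314} + \frac{157}{2109} = - \frac{2631241}{662226}$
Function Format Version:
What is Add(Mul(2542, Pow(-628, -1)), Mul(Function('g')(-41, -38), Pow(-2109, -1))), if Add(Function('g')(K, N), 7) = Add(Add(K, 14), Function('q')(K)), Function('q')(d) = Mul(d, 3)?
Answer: Rational(-2631241, 662226) ≈ -3.9733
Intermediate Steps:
Function('q')(d) = Mul(3, d)
Function('g')(K, N) = Add(7, Mul(4, K)) (Function('g')(K, N) = Add(-7, Add(Add(K, 14), Mul(3, K))) = Add(-7, Add(Add(14, K), Mul(3, K))) = Add(-7, Add(14, Mul(4, K))) = Add(7, Mul(4, K)))
Add(Mul(2542, Pow(-628, -1)), Mul(Function('g')(-41, -38), Pow(-2109, -1))) = Add(Mul(2542, Pow(-628, -1)), Mul(Add(7, Mul(4, -41)), Pow(-2109, -1))) = Add(Mul(2542, Rational(-1, 628)), Mul(Add(7, -164), Rational(-1, 2109))) = Add(Rational(-1271, 314), Mul(-157, Rational(-1, 2109))) = Add(Rational(-1271, 314), Rational(157, 2109)) = Rational(-2631241, 662226)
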